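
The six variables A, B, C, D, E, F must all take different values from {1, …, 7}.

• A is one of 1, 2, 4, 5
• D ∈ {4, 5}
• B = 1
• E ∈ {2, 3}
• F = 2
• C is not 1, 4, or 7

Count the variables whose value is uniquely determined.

B's domain is down to {1}, so B = 1. So A can't be 1.
F's domain is down to {2}, so F = 2. Remove 2 from A, C, E.
E's domain is down to {3}, so E = 3. Eliminate 3 elsewhere: C.
The 3 still-open variables together cover exactly {4, 5, 6} — 3 values for 3 variables — and 6 appears only in C's list, so C = 6.
Determined: B=1, C=6, E=3, F=2. The other variables each still have more than one consistent value. That makes 4.

4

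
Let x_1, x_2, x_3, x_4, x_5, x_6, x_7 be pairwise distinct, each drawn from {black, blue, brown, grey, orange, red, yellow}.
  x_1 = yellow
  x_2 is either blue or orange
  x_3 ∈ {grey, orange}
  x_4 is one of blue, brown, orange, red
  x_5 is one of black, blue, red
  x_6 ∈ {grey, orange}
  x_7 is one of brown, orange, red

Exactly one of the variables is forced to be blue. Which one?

x_2

x_1 must be yellow (only option left).
Among the 6 still-open variables, black fits only x_5 (and all 6 values in {black, blue, brown, grey, orange, red} must be used), so x_5 = black.
x_3 and x_6 share exactly the 2 values {grey, orange}; by pigeonhole those values go to them, so strike grey, orange from x_2, x_4, x_7.
So blue goes to x_2.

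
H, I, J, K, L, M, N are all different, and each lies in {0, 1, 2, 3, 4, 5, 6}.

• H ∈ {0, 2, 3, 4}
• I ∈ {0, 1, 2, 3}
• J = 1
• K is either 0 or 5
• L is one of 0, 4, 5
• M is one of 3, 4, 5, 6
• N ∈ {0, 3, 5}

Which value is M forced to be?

6

J must be 1 (only option left). Remove 1 from I.
The 6 still-open variables together cover exactly {0, 2, 3, 4, 5, 6} — 6 values for 6 variables — and 6 appears only in M's list, so M = 6.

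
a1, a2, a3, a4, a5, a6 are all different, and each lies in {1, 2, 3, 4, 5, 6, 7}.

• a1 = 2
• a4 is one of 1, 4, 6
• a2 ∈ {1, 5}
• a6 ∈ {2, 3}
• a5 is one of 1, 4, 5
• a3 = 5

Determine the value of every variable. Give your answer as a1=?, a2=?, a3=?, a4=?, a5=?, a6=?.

a1=2, a2=1, a3=5, a4=6, a5=4, a6=3

a1 has just one choice, so a1 = 2. Strike 2 from a6.
a3's domain is down to {5}, so a3 = 5. Remove 5 from a2, a5.
a6 has just one choice, so a6 = 3.
a2 has just one choice, so a2 = 1. So a4, a5 can't be 1.
a5 has just one choice, so a5 = 4. Strike 4 from a4.
a4 has just one choice, so a4 = 6.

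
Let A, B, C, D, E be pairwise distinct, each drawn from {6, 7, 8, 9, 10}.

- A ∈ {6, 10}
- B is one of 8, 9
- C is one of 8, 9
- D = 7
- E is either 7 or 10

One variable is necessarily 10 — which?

D's domain is down to {7}, so D = 7. Remove 7 from E.
So 10 goes to E.

E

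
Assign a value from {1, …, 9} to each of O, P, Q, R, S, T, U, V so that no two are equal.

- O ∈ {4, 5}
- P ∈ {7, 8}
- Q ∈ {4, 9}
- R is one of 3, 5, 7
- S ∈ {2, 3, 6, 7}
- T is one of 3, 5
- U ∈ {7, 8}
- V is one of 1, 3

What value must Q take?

9

The 2 variables P and U are confined to {7, 8}, which locks those values in; drop them from R, S.
The 2 variables R and T are confined to {3, 5}, which locks those values in; drop them from O, S, V.
O has just one choice, so O = 4. Strike 4 from Q.
So Q = 9.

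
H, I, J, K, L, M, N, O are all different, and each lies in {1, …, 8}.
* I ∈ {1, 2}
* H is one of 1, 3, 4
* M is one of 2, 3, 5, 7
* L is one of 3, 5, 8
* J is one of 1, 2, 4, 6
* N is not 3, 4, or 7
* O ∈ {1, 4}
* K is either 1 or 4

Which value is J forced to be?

6

Among the 8 variables, 7 fits only M (and all 8 values in {1, 2, 3, 4, 5, 6, 7, 8} must be used), so M = 7.
K and O between them cover only {1, 4} — a naked pair. Remove those values from H, I, J, N.
That leaves H = 3. So L can't be 3.
That leaves I = 2. Eliminate 2 elsewhere: J, N.
So J = 6.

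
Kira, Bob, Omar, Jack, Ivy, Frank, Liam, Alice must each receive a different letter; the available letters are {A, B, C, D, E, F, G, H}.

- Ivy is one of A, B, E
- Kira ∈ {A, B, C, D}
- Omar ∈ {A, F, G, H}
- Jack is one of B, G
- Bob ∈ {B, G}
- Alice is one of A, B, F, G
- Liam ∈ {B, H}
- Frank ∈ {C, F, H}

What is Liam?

H

Among the 8 variables, D fits only Kira (and all 8 values in {A, B, C, D, E, F, G, H} must be used), so Kira = D.
Among the 7 still-open variables, C fits only Frank (and all 7 values in {A, B, C, E, F, G, H} must be used), so Frank = C.
The 6 still-open variables together cover exactly {A, B, E, F, G, H} — 6 values for 6 variables — and E appears only in Ivy's list, so Ivy = E.
Bob and Jack share exactly the 2 values {B, G}; by pigeonhole those values go to them, so strike B, G from Omar, Liam, Alice.
So Liam = H.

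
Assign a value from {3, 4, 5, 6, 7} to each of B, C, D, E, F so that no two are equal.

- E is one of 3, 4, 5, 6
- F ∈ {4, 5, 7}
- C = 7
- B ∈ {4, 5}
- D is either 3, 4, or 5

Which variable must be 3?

C's domain is down to {7}, so C = 7. Remove 7 from F.
Among the 4 still-open variables, 6 fits only E (and all 4 values in {3, 4, 5, 6} must be used), so E = 6.
The 3 still-open variables together cover exactly {3, 4, 5} — 3 values for 3 variables — and 3 appears only in D's list, so D = 3.

D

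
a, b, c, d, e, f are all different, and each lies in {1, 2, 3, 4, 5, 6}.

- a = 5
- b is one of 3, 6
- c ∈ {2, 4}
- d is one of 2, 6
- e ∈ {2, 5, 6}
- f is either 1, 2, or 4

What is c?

4

a's domain is down to {5}, so a = 5. Strike 5 from e.
The 5 still-open variables together cover exactly {1, 2, 3, 4, 6} — 5 values for 5 variables — and 1 appears only in f's list, so f = 1.
The 4 still-open variables draw from only 4 values {2, 3, 4, 6}, so each is used; only b can be 3, hence b = 3.
The 3 still-open variables draw from only 3 values {2, 4, 6}, so each is used; only c can be 4, hence c = 4.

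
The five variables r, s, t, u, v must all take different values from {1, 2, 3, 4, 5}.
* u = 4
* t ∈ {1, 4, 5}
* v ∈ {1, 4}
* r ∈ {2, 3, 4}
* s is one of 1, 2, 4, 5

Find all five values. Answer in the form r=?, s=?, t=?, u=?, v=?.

u must be 4 (only option left). Remove 4 from r, s, t, v.
v must be 1 (only option left). Remove 1 from s, t.
t has just one choice, so t = 5. So s can't be 5.
That leaves s = 2. So r can't be 2.
r must be 3 (only option left).

r=3, s=2, t=5, u=4, v=1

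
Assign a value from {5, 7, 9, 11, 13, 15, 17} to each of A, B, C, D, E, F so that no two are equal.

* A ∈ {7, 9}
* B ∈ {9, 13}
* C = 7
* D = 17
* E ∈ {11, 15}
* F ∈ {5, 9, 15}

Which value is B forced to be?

C must be 7 (only option left). Strike 7 from A.
D must be 17 (only option left).
A has just one choice, so A = 9. Strike 9 from B, F.
So B = 13.

13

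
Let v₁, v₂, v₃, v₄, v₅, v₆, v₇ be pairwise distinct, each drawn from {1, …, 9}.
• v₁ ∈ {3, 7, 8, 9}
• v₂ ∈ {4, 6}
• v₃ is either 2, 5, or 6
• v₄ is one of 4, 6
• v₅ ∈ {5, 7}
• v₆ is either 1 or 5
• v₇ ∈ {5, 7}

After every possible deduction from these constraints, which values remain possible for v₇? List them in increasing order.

5, 7

v₂ and v₄ between them cover only {4, 6} — a naked pair. Remove those values from v₃.
v₅ and v₇ between them cover only {5, 7} — a naked pair. Remove those values from v₁, v₃, v₆.
v₃'s domain is down to {2}, so v₃ = 2.
v₆ must be 1 (only option left).
No further eliminations apply; v₇ can still be any of 5, 7.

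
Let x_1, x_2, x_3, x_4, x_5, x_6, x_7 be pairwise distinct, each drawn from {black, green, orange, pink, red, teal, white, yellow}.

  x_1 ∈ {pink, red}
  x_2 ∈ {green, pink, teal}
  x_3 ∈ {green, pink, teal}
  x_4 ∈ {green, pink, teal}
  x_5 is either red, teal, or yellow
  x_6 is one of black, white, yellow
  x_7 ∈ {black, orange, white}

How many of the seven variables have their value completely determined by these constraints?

2

x_2, x_3, x_4 between them cover only {green, pink, teal} — a naked triple. Remove those values from x_1, x_5.
x_1 must be red (only option left). Strike red from x_5.
x_5's domain is down to {yellow}, so x_5 = yellow. Remove yellow from x_6.
Determined: x_1=red, x_5=yellow. The other variables each still have more than one consistent value. That makes 2.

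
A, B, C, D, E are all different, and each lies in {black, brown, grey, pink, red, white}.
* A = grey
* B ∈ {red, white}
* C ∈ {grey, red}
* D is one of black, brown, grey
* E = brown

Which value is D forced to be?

A must be grey (only option left). Eliminate grey elsewhere: C, D.
C has just one choice, so C = red. Remove red from B.
E has just one choice, so E = brown. Strike brown from D.
So D = black.

black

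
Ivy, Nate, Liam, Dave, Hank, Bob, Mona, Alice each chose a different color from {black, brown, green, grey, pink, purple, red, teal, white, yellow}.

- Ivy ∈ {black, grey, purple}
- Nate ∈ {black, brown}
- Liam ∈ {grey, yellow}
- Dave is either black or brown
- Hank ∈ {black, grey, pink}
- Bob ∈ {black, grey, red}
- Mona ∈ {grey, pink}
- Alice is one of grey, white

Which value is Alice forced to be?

The 8 variables together cover exactly {black, brown, grey, pink, purple, red, white, yellow} — 8 values for 8 variables — and purple appears only in Ivy's list, so Ivy = purple.
Among the 7 still-open variables, red fits only Bob (and all 7 values in {black, brown, grey, pink, red, white, yellow} must be used), so Bob = red.
The 6 still-open variables draw from only 6 values {black, brown, grey, pink, white, yellow}, so each is used; only Alice can be white, hence Alice = white.

white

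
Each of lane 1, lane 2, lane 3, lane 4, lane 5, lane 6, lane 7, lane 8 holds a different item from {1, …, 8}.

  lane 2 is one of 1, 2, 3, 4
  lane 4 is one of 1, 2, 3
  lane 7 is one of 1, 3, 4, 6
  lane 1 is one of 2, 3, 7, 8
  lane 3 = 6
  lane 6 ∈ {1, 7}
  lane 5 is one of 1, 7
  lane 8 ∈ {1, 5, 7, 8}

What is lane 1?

8

lane 3 has just one choice, so lane 3 = 6. Strike 6 from lane 7.
The 7 still-open variables draw from only 7 values {1, 2, 3, 4, 5, 7, 8}, so each is used; only lane 8 can be 5, hence lane 8 = 5.
The 6 still-open variables draw from only 6 values {1, 2, 3, 4, 7, 8}, so each is used; only lane 1 can be 8, hence lane 1 = 8.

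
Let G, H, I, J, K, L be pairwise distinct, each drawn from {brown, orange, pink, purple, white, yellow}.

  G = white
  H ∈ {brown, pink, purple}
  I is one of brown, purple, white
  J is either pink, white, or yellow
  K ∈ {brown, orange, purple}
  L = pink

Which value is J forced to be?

G's domain is down to {white}, so G = white. So I, J can't be white.
That leaves L = pink. Remove pink from H, J.
So J = yellow.

yellow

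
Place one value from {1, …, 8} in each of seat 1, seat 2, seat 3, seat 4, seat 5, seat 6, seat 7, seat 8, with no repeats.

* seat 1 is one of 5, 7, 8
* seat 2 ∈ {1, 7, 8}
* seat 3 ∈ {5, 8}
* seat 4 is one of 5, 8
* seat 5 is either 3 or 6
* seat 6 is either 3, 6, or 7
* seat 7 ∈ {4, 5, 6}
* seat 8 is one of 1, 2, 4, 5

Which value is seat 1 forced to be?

The 8 variables draw from only 8 values {1, 2, 3, 4, 5, 6, 7, 8}, so each is used; only seat 8 can be 2, hence seat 8 = 2.
Among the 7 still-open variables, 1 fits only seat 2 (and all 7 values in {1, 3, 4, 5, 6, 7, 8} must be used), so seat 2 = 1.
The 6 still-open variables together cover exactly {3, 4, 5, 6, 7, 8} — 6 values for 6 variables — and 4 appears only in seat 7's list, so seat 7 = 4.
seat 3 and seat 4 share exactly the 2 values {5, 8}; by pigeonhole those values go to them, so strike 5, 8 from seat 1.
So seat 1 = 7.

7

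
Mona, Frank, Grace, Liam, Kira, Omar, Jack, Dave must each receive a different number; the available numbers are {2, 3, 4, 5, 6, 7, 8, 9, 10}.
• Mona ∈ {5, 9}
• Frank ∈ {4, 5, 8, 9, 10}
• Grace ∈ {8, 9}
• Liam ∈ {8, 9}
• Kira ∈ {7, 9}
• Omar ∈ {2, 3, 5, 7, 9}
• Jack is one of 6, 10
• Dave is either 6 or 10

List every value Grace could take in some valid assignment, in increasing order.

8, 9

Grace and Liam between them cover only {8, 9} — a naked pair. Remove those values from Mona, Frank, Kira, Omar.
Mona has just one choice, so Mona = 5. Strike 5 from Frank, Omar.
Kira's domain is down to {7}, so Kira = 7. So Omar can't be 7.
The 2 variables Jack and Dave are confined to {6, 10}, which locks those values in; drop them from Frank.
Frank has just one choice, so Frank = 4.
No further eliminations apply; Grace can still be any of 8, 9.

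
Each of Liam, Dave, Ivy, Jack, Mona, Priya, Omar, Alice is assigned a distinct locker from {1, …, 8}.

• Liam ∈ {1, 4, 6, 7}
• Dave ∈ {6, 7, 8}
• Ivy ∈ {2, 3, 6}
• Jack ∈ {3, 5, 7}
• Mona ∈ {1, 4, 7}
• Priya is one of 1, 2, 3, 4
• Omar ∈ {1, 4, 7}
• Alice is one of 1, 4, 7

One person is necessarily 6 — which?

The 8 variables draw from only 8 values {1, 2, 3, 4, 5, 6, 7, 8}, so each is used; only Jack can be 5, hence Jack = 5.
The 7 still-open variables together cover exactly {1, 2, 3, 4, 6, 7, 8} — 7 values for 7 variables — and 8 appears only in Dave's list, so Dave = 8.
The 3 variables Mona, Omar, Alice are confined to {1, 4, 7}, which locks those values in; drop them from Liam, Priya.
So 6 goes to Liam.

Liam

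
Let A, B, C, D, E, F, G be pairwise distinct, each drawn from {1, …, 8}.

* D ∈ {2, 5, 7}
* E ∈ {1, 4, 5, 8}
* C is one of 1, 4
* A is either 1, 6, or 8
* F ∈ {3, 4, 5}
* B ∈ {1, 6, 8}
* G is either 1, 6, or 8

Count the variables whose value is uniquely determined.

3

The 3 variables A, B, G are confined to {1, 6, 8}, which locks those values in; drop them from C, E.
C's domain is down to {4}, so C = 4. Strike 4 from E, F.
E must be 5 (only option left). Eliminate 5 elsewhere: D, F.
F has just one choice, so F = 3.
Determined: C=4, E=5, F=3. The other variables each still have more than one consistent value. That makes 3.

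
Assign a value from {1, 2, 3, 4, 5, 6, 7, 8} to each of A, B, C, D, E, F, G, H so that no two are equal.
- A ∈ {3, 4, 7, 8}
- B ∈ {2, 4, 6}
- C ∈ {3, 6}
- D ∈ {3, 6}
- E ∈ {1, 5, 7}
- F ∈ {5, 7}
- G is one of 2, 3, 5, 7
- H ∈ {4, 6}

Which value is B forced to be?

Among the 8 variables, 1 fits only E (and all 8 values in {1, 2, 3, 4, 5, 6, 7, 8} must be used), so E = 1.
The 7 still-open variables draw from only 7 values {2, 3, 4, 5, 6, 7, 8}, so each is used; only A can be 8, hence A = 8.
The 2 variables C and D are confined to {3, 6}, which locks those values in; drop them from B, G, H.
H has just one choice, so H = 4. Eliminate 4 elsewhere: B.
So B = 2.

2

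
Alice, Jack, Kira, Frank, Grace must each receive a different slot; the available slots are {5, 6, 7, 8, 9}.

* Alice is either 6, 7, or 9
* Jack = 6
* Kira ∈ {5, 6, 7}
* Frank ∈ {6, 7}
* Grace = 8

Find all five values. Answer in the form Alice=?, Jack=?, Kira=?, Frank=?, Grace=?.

Alice=9, Jack=6, Kira=5, Frank=7, Grace=8

Jack's domain is down to {6}, so Jack = 6. Remove 6 from Alice, Kira, Frank.
Frank has just one choice, so Frank = 7. Strike 7 from Alice, Kira.
Grace has just one choice, so Grace = 8.
That leaves Alice = 9.
That leaves Kira = 5.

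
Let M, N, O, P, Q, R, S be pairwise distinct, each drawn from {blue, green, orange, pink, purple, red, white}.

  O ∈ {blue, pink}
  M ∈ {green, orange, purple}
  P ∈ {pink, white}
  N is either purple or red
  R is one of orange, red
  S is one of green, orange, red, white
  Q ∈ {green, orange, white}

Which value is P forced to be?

The 7 variables draw from only 7 values {blue, green, orange, pink, purple, red, white}, so each is used; only O can be blue, hence O = blue.
Among the 6 still-open variables, pink fits only P (and all 6 values in {green, orange, pink, purple, red, white} must be used), so P = pink.

pink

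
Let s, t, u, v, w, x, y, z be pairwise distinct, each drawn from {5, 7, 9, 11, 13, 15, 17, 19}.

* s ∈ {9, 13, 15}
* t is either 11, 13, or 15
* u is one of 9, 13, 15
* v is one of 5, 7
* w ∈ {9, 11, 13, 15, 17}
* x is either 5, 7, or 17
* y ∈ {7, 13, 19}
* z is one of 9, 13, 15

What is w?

The 8 variables draw from only 8 values {5, 7, 9, 11, 13, 15, 17, 19}, so each is used; only y can be 19, hence y = 19.
s, u, z between them cover only {9, 13, 15} — a naked triple. Remove those values from t, w.
t has just one choice, so t = 11. Strike 11 from w.
So w = 17.

17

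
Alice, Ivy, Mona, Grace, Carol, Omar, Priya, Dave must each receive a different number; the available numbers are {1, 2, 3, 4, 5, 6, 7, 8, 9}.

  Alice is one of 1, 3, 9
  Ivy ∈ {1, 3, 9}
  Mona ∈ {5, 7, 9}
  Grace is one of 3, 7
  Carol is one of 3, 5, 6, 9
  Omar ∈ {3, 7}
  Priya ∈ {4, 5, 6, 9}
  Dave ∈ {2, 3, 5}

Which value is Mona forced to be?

Among the 8 variables, 2 fits only Dave (and all 8 values in {1, 2, 3, 4, 5, 6, 7, 9} must be used), so Dave = 2.
The 7 still-open variables draw from only 7 values {1, 3, 4, 5, 6, 7, 9}, so each is used; only Priya can be 4, hence Priya = 4.
Among the 6 still-open variables, 6 fits only Carol (and all 6 values in {1, 3, 5, 6, 7, 9} must be used), so Carol = 6.
The 5 still-open variables together cover exactly {1, 3, 5, 7, 9} — 5 values for 5 variables — and 5 appears only in Mona's list, so Mona = 5.

5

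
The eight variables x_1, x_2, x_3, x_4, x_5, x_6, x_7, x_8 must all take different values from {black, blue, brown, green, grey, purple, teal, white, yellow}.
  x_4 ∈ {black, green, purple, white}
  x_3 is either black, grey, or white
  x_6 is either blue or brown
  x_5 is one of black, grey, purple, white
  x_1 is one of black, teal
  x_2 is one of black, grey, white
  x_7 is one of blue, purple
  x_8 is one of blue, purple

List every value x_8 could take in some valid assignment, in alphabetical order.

The 8 variables draw from only 8 values {black, blue, brown, green, grey, purple, teal, white}, so each is used; only x_6 can be brown, hence x_6 = brown.
The 7 still-open variables together cover exactly {black, blue, green, grey, purple, teal, white} — 7 values for 7 variables — and green appears only in x_4's list, so x_4 = green.
The 6 still-open variables draw from only 6 values {black, blue, grey, purple, teal, white}, so each is used; only x_1 can be teal, hence x_1 = teal.
The 2 variables x_7 and x_8 are confined to {blue, purple}, which locks those values in; drop them from x_5.
No further eliminations apply; x_8 can still be any of blue, purple.

blue, purple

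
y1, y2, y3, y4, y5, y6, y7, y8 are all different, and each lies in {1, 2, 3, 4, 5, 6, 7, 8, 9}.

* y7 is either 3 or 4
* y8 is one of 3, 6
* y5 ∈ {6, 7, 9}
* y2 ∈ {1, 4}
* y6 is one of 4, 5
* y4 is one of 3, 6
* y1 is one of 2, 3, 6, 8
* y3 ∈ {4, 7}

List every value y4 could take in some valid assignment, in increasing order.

3, 6

The 2 variables y4 and y8 are confined to {3, 6}, which locks those values in; drop them from y1, y5, y7.
That leaves y7 = 4. Eliminate 4 elsewhere: y2, y3, y6.
y2 has just one choice, so y2 = 1.
That leaves y3 = 7. Strike 7 from y5.
y5 has just one choice, so y5 = 9.
That leaves y6 = 5.
No further eliminations apply; y4 can still be any of 3, 6.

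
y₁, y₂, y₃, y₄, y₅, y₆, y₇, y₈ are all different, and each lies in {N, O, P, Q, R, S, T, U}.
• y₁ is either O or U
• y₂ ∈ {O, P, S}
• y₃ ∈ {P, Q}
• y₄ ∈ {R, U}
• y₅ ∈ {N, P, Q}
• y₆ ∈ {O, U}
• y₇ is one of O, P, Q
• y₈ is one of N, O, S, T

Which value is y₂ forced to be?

The 8 variables draw from only 8 values {N, O, P, Q, R, S, T, U}, so each is used; only y₄ can be R, hence y₄ = R.
Among the 7 still-open variables, T fits only y₈ (and all 7 values in {N, O, P, Q, S, T, U} must be used), so y₈ = T.
The 6 still-open variables draw from only 6 values {N, O, P, Q, S, U}, so each is used; only y₅ can be N, hence y₅ = N.
Among the 5 still-open variables, S fits only y₂ (and all 5 values in {O, P, Q, S, U} must be used), so y₂ = S.

S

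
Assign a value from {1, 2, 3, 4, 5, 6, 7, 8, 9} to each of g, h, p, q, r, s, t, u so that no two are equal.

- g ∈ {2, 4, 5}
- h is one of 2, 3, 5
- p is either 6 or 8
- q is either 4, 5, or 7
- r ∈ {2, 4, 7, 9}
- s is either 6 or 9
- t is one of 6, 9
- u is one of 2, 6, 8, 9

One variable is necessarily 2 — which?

u

The 8 variables together cover exactly {2, 3, 4, 5, 6, 7, 8, 9} — 8 values for 8 variables — and 3 appears only in h's list, so h = 3.
The 2 variables s and t are confined to {6, 9}, which locks those values in; drop them from p, r, u.
p must be 8 (only option left). Remove 8 from u.
So 2 goes to u.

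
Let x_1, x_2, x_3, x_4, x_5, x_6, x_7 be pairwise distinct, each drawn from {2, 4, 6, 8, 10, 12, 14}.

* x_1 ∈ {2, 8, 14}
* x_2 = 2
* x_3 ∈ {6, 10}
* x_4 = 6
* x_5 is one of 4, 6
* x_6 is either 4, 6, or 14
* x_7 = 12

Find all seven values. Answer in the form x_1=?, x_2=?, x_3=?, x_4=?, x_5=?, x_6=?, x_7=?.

x_1=8, x_2=2, x_3=10, x_4=6, x_5=4, x_6=14, x_7=12

x_2's domain is down to {2}, so x_2 = 2. Strike 2 from x_1.
That leaves x_4 = 6. Strike 6 from x_3, x_5, x_6.
x_5's domain is down to {4}, so x_5 = 4. Remove 4 from x_6.
x_6 must be 14 (only option left). Eliminate 14 elsewhere: x_1.
That leaves x_7 = 12.
x_1 must be 8 (only option left).
x_3 must be 10 (only option left).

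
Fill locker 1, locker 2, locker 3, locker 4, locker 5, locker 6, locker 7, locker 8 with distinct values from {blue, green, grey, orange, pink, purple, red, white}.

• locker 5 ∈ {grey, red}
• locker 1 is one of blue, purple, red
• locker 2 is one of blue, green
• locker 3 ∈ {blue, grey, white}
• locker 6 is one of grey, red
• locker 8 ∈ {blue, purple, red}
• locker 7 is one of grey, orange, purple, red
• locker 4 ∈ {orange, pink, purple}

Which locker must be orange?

The 8 variables draw from only 8 values {blue, green, grey, orange, pink, purple, red, white}, so each is used; only locker 2 can be green, hence locker 2 = green.
The 7 still-open variables together cover exactly {blue, grey, orange, pink, purple, red, white} — 7 values for 7 variables — and pink appears only in locker 4's list, so locker 4 = pink.
The 6 still-open variables draw from only 6 values {blue, grey, orange, purple, red, white}, so each is used; only locker 7 can be orange, hence locker 7 = orange.

locker 7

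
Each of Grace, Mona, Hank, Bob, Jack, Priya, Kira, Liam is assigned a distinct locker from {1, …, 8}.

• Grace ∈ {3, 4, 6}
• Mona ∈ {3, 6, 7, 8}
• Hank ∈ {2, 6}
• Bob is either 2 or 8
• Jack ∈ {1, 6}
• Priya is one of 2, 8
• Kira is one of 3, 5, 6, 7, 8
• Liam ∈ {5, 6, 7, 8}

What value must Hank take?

The 8 variables together cover exactly {1, 2, 3, 4, 5, 6, 7, 8} — 8 values for 8 variables — and 1 appears only in Jack's list, so Jack = 1.
The 7 still-open variables together cover exactly {2, 3, 4, 5, 6, 7, 8} — 7 values for 7 variables — and 4 appears only in Grace's list, so Grace = 4.
Bob and Priya between them cover only {2, 8} — a naked pair. Remove those values from Mona, Hank, Kira, Liam.
So Hank = 6.

6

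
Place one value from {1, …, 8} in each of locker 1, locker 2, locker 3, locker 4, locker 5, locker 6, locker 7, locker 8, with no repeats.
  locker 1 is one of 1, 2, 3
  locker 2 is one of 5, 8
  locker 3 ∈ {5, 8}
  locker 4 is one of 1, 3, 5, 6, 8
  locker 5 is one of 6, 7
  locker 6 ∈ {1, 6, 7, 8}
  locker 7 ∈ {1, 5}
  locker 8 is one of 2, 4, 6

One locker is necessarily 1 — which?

The 8 variables together cover exactly {1, 2, 3, 4, 5, 6, 7, 8} — 8 values for 8 variables — and 4 appears only in locker 8's list, so locker 8 = 4.
Among the 7 still-open variables, 2 fits only locker 1 (and all 7 values in {1, 2, 3, 5, 6, 7, 8} must be used), so locker 1 = 2.
Among the 6 still-open variables, 3 fits only locker 4 (and all 6 values in {1, 3, 5, 6, 7, 8} must be used), so locker 4 = 3.
locker 2 and locker 3 between them cover only {5, 8} — a naked pair. Remove those values from locker 6, locker 7.
So 1 goes to locker 7.

locker 7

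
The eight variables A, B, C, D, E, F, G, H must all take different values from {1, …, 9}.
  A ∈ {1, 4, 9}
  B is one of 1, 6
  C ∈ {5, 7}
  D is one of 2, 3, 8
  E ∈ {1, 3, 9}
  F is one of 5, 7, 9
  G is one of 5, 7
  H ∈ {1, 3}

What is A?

4

C and G share exactly the 2 values {5, 7}; by pigeonhole those values go to them, so strike 5, 7 from F.
That leaves F = 9. Eliminate 9 elsewhere: A, E.
E and H share exactly the 2 values {1, 3}; by pigeonhole those values go to them, so strike 1, 3 from A, B, D.
So A = 4.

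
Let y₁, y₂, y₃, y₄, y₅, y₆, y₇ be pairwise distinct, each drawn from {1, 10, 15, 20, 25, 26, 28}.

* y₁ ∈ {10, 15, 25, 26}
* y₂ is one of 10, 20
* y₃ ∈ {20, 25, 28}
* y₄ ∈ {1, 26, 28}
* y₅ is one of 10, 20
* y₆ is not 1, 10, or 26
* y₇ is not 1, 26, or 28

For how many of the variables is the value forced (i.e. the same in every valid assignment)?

2

The 7 variables together cover exactly {1, 10, 15, 20, 25, 26, 28} — 7 values for 7 variables — and 1 appears only in y₄'s list, so y₄ = 1.
Among the 6 still-open variables, 26 fits only y₁ (and all 6 values in {10, 15, 20, 25, 26, 28} must be used), so y₁ = 26.
y₂ and y₅ between them cover only {10, 20} — a naked pair. Remove those values from y₃, y₆, y₇.
Determined: y₁=26, y₄=1. The other variables each still have more than one consistent value. That makes 2.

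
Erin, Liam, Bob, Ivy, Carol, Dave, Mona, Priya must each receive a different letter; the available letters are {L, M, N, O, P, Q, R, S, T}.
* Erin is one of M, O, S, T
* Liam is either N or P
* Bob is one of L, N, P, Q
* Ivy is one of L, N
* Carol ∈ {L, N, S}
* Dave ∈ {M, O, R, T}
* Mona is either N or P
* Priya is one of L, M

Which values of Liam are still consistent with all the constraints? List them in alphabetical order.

The 2 variables Liam and Mona are confined to {N, P}, which locks those values in; drop them from Bob, Ivy, Carol.
Ivy's domain is down to {L}, so Ivy = L. Eliminate L elsewhere: Bob, Carol, Priya.
Carol has just one choice, so Carol = S. Eliminate S elsewhere: Erin.
Priya must be M (only option left). Eliminate M elsewhere: Erin, Dave.
Bob must be Q (only option left).
No further eliminations apply; Liam can still be any of N, P.

N, P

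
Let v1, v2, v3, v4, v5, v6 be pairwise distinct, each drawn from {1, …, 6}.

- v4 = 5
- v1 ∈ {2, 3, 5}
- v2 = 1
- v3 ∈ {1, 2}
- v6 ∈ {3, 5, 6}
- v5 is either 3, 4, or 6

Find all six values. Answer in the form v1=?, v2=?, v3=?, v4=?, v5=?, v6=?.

v1=3, v2=1, v3=2, v4=5, v5=4, v6=6

v2 must be 1 (only option left). Eliminate 1 elsewhere: v3.
That leaves v3 = 2. Strike 2 from v1.
v4's domain is down to {5}, so v4 = 5. So v1, v6 can't be 5.
v1 has just one choice, so v1 = 3. So v5, v6 can't be 3.
v6's domain is down to {6}, so v6 = 6. So v5 can't be 6.
v5 must be 4 (only option left).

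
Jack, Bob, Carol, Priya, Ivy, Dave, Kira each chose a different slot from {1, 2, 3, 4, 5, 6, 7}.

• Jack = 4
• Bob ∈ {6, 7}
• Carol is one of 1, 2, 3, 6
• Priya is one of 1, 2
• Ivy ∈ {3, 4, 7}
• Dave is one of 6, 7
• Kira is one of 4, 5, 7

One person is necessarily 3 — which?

Jack has just one choice, so Jack = 4. Strike 4 from Ivy, Kira.
The 6 still-open variables draw from only 6 values {1, 2, 3, 5, 6, 7}, so each is used; only Kira can be 5, hence Kira = 5.
Bob and Dave between them cover only {6, 7} — a naked pair. Remove those values from Carol, Ivy.
So 3 goes to Ivy.

Ivy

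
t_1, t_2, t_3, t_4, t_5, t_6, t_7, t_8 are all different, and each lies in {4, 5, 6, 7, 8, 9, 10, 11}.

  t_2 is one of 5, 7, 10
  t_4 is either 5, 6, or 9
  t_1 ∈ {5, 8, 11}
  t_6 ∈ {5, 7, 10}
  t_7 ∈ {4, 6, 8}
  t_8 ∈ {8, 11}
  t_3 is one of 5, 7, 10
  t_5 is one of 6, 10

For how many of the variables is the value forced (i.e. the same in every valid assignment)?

3

Among the 8 variables, 4 fits only t_7 (and all 8 values in {4, 5, 6, 7, 8, 9, 10, 11} must be used), so t_7 = 4.
The 7 still-open variables draw from only 7 values {5, 6, 7, 8, 9, 10, 11}, so each is used; only t_4 can be 9, hence t_4 = 9.
Among the 6 still-open variables, 6 fits only t_5 (and all 6 values in {5, 6, 7, 8, 10, 11} must be used), so t_5 = 6.
t_2, t_3, t_6 between them cover only {5, 7, 10} — a naked triple. Remove those values from t_1.
Determined: t_4=9, t_5=6, t_7=4. The other variables each still have more than one consistent value. That makes 3.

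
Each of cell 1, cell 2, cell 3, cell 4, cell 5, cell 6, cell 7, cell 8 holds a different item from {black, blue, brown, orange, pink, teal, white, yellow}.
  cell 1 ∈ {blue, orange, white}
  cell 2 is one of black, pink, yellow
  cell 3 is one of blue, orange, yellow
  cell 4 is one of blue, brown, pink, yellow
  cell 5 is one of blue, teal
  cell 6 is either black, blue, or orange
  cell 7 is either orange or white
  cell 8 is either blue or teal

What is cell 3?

yellow

Among the 8 variables, brown fits only cell 4 (and all 8 values in {black, blue, brown, orange, pink, teal, white, yellow} must be used), so cell 4 = brown.
The 7 still-open variables together cover exactly {black, blue, orange, pink, teal, white, yellow} — 7 values for 7 variables — and pink appears only in cell 2's list, so cell 2 = pink.
Among the 6 still-open variables, black fits only cell 6 (and all 6 values in {black, blue, orange, teal, white, yellow} must be used), so cell 6 = black.
The 5 still-open variables draw from only 5 values {blue, orange, teal, white, yellow}, so each is used; only cell 3 can be yellow, hence cell 3 = yellow.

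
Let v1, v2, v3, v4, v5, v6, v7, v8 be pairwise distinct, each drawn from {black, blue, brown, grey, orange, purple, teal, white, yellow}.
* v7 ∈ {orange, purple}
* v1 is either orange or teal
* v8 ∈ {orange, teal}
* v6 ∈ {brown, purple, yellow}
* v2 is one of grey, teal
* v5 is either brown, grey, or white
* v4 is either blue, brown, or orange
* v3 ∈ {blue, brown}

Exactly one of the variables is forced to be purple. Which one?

v7

The 8 variables together cover exactly {blue, brown, grey, orange, purple, teal, white, yellow} — 8 values for 8 variables — and white appears only in v5's list, so v5 = white.
The 7 still-open variables draw from only 7 values {blue, brown, grey, orange, purple, teal, yellow}, so each is used; only v2 can be grey, hence v2 = grey.
The 6 still-open variables together cover exactly {blue, brown, orange, purple, teal, yellow} — 6 values for 6 variables — and yellow appears only in v6's list, so v6 = yellow.
Among the 5 still-open variables, purple fits only v7 (and all 5 values in {blue, brown, orange, purple, teal} must be used), so v7 = purple.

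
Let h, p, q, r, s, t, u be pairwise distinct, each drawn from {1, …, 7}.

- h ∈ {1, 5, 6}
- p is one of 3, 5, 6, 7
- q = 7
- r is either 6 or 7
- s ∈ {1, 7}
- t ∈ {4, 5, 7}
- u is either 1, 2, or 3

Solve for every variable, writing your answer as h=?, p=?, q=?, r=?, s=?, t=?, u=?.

q must be 7 (only option left). Strike 7 from p, r, s, t.
r's domain is down to {6}, so r = 6. Strike 6 from h, p.
s has just one choice, so s = 1. Remove 1 from h, u.
That leaves h = 5. So p, t can't be 5.
p's domain is down to {3}, so p = 3. So u can't be 3.
That leaves t = 4.
u's domain is down to {2}, so u = 2.

h=5, p=3, q=7, r=6, s=1, t=4, u=2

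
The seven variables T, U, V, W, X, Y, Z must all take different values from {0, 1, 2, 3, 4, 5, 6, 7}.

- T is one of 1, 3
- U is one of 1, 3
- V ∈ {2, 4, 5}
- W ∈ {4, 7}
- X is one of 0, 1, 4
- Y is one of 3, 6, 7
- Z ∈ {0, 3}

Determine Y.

6

T and U between them cover only {1, 3} — a naked pair. Remove those values from X, Y, Z.
That leaves Z = 0. Strike 0 from X.
That leaves X = 4. So V, W can't be 4.
W must be 7 (only option left). So Y can't be 7.
So Y = 6.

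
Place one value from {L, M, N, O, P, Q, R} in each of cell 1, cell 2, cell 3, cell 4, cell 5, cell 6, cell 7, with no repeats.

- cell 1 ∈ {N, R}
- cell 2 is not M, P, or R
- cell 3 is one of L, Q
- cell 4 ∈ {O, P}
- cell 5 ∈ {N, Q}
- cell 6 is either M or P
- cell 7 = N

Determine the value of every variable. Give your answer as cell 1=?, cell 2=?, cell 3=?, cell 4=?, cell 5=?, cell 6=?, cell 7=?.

cell 1=R, cell 2=O, cell 3=L, cell 4=P, cell 5=Q, cell 6=M, cell 7=N

cell 7's domain is down to {N}, so cell 7 = N. Strike N from cell 1, cell 2, cell 5.
That leaves cell 1 = R.
cell 5's domain is down to {Q}, so cell 5 = Q. So cell 2, cell 3 can't be Q.
cell 3's domain is down to {L}, so cell 3 = L. Strike L from cell 2.
That leaves cell 2 = O. Remove O from cell 4.
cell 4's domain is down to {P}, so cell 4 = P. Eliminate P elsewhere: cell 6.
That leaves cell 6 = M.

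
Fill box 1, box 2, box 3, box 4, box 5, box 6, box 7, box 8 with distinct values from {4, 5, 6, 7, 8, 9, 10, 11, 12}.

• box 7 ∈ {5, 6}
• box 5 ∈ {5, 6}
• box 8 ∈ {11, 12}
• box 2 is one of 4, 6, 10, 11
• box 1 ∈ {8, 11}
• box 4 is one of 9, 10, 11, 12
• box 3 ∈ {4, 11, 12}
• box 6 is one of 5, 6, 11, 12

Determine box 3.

The 8 variables draw from only 8 values {4, 5, 6, 8, 9, 10, 11, 12}, so each is used; only box 1 can be 8, hence box 1 = 8.
The 7 still-open variables together cover exactly {4, 5, 6, 9, 10, 11, 12} — 7 values for 7 variables — and 9 appears only in box 4's list, so box 4 = 9.
The 6 still-open variables together cover exactly {4, 5, 6, 10, 11, 12} — 6 values for 6 variables — and 10 appears only in box 2's list, so box 2 = 10.
Among the 5 still-open variables, 4 fits only box 3 (and all 5 values in {4, 5, 6, 11, 12} must be used), so box 3 = 4.

4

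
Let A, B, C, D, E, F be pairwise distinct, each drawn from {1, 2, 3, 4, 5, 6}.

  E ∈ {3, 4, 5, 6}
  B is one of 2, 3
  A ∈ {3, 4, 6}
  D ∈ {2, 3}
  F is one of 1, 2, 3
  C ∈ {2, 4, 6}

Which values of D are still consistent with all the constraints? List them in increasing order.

2, 3

The 6 variables draw from only 6 values {1, 2, 3, 4, 5, 6}, so each is used; only F can be 1, hence F = 1.
Among the 5 still-open variables, 5 fits only E (and all 5 values in {2, 3, 4, 5, 6} must be used), so E = 5.
The 2 variables B and D are confined to {2, 3}, which locks those values in; drop them from A, C.
No further eliminations apply; D can still be any of 2, 3.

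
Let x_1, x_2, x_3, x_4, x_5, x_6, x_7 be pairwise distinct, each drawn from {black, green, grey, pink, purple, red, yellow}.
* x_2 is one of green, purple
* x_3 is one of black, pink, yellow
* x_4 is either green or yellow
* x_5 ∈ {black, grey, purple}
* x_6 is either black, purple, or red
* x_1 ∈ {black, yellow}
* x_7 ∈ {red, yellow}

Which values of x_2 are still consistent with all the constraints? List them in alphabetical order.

green, purple

Among the 7 variables, grey fits only x_5 (and all 7 values in {black, green, grey, pink, purple, red, yellow} must be used), so x_5 = grey.
The 6 still-open variables draw from only 6 values {black, green, pink, purple, red, yellow}, so each is used; only x_3 can be pink, hence x_3 = pink.
No further eliminations apply; x_2 can still be any of green, purple.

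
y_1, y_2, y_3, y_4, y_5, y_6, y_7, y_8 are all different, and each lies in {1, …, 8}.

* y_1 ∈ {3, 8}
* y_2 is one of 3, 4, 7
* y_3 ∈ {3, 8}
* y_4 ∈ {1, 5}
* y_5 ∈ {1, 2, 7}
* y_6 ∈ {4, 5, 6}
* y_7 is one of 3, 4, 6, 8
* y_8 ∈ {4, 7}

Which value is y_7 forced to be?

Among the 8 variables, 2 fits only y_5 (and all 8 values in {1, 2, 3, 4, 5, 6, 7, 8} must be used), so y_5 = 2.
The 7 still-open variables draw from only 7 values {1, 3, 4, 5, 6, 7, 8}, so each is used; only y_4 can be 1, hence y_4 = 1.
Among the 6 still-open variables, 5 fits only y_6 (and all 6 values in {3, 4, 5, 6, 7, 8} must be used), so y_6 = 5.
Among the 5 still-open variables, 6 fits only y_7 (and all 5 values in {3, 4, 6, 7, 8} must be used), so y_7 = 6.

6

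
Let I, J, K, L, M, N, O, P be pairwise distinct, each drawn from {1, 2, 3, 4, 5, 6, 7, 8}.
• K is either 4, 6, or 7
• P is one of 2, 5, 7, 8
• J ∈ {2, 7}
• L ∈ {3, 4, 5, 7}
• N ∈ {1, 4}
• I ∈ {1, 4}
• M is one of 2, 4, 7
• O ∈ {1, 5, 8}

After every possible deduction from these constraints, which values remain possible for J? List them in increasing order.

2, 7

The 8 variables together cover exactly {1, 2, 3, 4, 5, 6, 7, 8} — 8 values for 8 variables — and 3 appears only in L's list, so L = 3.
The 7 still-open variables draw from only 7 values {1, 2, 4, 5, 6, 7, 8}, so each is used; only K can be 6, hence K = 6.
I and N share exactly the 2 values {1, 4}; by pigeonhole those values go to them, so strike 1, 4 from M, O.
J and M between them cover only {2, 7} — a naked pair. Remove those values from P.
No further eliminations apply; J can still be any of 2, 7.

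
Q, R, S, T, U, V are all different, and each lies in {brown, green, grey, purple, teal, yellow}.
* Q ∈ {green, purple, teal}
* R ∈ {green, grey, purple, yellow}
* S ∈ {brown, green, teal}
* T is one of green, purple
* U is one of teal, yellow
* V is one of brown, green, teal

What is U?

yellow

The 6 variables draw from only 6 values {brown, green, grey, purple, teal, yellow}, so each is used; only R can be grey, hence R = grey.
Among the 5 still-open variables, yellow fits only U (and all 5 values in {brown, green, purple, teal, yellow} must be used), so U = yellow.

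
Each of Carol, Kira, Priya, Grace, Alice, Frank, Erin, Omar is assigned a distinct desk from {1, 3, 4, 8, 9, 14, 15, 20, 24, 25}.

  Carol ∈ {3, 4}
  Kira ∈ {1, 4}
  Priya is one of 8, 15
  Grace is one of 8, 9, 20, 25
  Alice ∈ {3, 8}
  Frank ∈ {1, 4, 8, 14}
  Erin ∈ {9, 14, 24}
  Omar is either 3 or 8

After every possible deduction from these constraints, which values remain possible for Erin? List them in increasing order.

9, 24

The 2 variables Alice and Omar are confined to {3, 8}, which locks those values in; drop them from Carol, Priya, Grace, Frank.
Carol's domain is down to {4}, so Carol = 4. So Kira, Frank can't be 4.
Kira's domain is down to {1}, so Kira = 1. Strike 1 from Frank.
Priya must be 15 (only option left).
Frank's domain is down to {14}, so Frank = 14. So Erin can't be 14.
No further eliminations apply; Erin can still be any of 9, 24.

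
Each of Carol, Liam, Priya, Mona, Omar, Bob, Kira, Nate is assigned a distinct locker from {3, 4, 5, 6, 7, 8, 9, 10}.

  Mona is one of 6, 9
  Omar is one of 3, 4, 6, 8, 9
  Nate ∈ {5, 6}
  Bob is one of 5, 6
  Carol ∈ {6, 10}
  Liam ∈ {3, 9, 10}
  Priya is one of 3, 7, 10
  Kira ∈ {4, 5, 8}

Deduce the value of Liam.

The 8 variables draw from only 8 values {3, 4, 5, 6, 7, 8, 9, 10}, so each is used; only Priya can be 7, hence Priya = 7.
Bob and Nate share exactly the 2 values {5, 6}; by pigeonhole those values go to them, so strike 5, 6 from Carol, Mona, Omar, Kira.
That leaves Carol = 10. Strike 10 from Liam.
Mona has just one choice, so Mona = 9. So Liam, Omar can't be 9.
So Liam = 3.

3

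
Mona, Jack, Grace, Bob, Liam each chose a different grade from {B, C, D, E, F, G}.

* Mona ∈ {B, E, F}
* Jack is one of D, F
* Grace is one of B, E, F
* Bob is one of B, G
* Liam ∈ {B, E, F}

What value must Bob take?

The 5 variables together cover exactly {B, D, E, F, G} — 5 values for 5 variables — and D appears only in Jack's list, so Jack = D.
The 4 still-open variables draw from only 4 values {B, E, F, G}, so each is used; only Bob can be G, hence Bob = G.

G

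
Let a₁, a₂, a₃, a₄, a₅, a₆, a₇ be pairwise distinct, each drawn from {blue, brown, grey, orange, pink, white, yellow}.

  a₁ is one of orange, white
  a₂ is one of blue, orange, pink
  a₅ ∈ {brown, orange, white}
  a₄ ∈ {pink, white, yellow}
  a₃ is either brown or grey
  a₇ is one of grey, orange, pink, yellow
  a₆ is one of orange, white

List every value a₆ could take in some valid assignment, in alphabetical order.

orange, white

The 7 variables together cover exactly {blue, brown, grey, orange, pink, white, yellow} — 7 values for 7 variables — and blue appears only in a₂'s list, so a₂ = blue.
a₁ and a₆ share exactly the 2 values {orange, white}; by pigeonhole those values go to them, so strike orange, white from a₄, a₅, a₇.
That leaves a₅ = brown. Strike brown from a₃.
That leaves a₃ = grey. Strike grey from a₇.
No further eliminations apply; a₆ can still be any of orange, white.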